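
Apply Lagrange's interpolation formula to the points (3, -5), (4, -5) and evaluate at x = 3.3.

Lagrange interpolation formula:
P(x) = Σ yᵢ × Lᵢ(x)
where Lᵢ(x) = Π_{j≠i} (x - xⱼ)/(xᵢ - xⱼ)

L_0(3.3) = (3.3 - 4)/(3 - 4) = 0.700000
L_1(3.3) = (3.3 - 3)/(4 - 3) = 0.300000

P(3.3) = (-5)×L_0(3.3) + (-5)×L_1(3.3)
P(3.3) = -5.000000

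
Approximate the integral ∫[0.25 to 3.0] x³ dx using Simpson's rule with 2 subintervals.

f(x) = x³
a = 0.25, b = 3.0, n = 2
h = (b - a)/n = 1.375000

Simpson's rule: (h/3)[f(x₀) + 4f(x₁) + 2f(x₂) + ... + f(xₙ)]

x_0 = 0.2500, f(x_0) = 0.015625, coefficient = 1
x_1 = 1.6250, f(x_1) = 4.291016, coefficient = 4
x_2 = 3.0000, f(x_2) = 27.000000, coefficient = 1

I ≈ (1.375000/3) × 44.179688 = 20.249023
Exact value: 20.249023
Error: 0.000000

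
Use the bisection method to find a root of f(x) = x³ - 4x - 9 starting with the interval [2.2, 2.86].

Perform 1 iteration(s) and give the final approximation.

f(x) = x³ - 4x - 9
Initial interval: [2.2, 2.86]

Iteration 1:
  c_1 = (2.200000 + 2.860000)/2 = 2.530000
  f(c_1) = f(2.530000) = -2.925723
  f(a) × f(c) ≥ 0, new interval: [2.530000, 2.860000]

After 1 iteration(s), the approximation is c_1 = 2.530000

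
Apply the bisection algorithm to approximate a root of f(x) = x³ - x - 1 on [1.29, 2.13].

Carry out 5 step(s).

f(x) = x³ - x - 1
Initial interval: [1.29, 2.13]

Iteration 1:
  c_1 = (1.290000 + 2.130000)/2 = 1.710000
  f(c_1) = f(1.710000) = 2.290211
  f(a) × f(c) < 0, new interval: [1.290000, 1.710000]
Iteration 2:
  c_2 = (1.290000 + 1.710000)/2 = 1.500000
  f(c_2) = f(1.500000) = 0.875000
  f(a) × f(c) < 0, new interval: [1.290000, 1.500000]
Iteration 3:
  c_3 = (1.290000 + 1.500000)/2 = 1.395000
  f(c_3) = f(1.395000) = 0.319705
  f(a) × f(c) < 0, new interval: [1.290000, 1.395000]
Iteration 4:
  c_4 = (1.290000 + 1.395000)/2 = 1.342500
  f(c_4) = f(1.342500) = 0.077096
  f(a) × f(c) < 0, new interval: [1.290000, 1.342500]
Iteration 5:
  c_5 = (1.290000 + 1.342500)/2 = 1.316250
  f(c_5) = f(1.316250) = -0.035828
  f(a) × f(c) ≥ 0, new interval: [1.316250, 1.342500]

After 5 iteration(s), the approximation is c_5 = 1.316250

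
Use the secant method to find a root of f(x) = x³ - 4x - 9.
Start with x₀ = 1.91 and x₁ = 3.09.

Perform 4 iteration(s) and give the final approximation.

f(x) = x³ - 4x - 9
x₀ = 1.91, x₁ = 3.09

Secant formula: x_{n+1} = x_n - f(x_n)(x_n - x_{n-1})/(f(x_n) - f(x_{n-1}))

Iteration 1:
  f(1.910000) = -9.672129
  f(3.090000) = 8.143629
  x_2 = 3.090000 - 8.143629×(3.090000 - 1.910000)/(8.143629 - (-9.672129))
       = 2.550619
Iteration 2:
  f(3.090000) = 8.143629
  f(2.550619) = -2.609024
  x_3 = 2.550619 - (-2.609024)×(2.550619 - 3.090000)/(-2.609024 - 8.143629)
       = 2.681494
Iteration 3:
  f(2.550619) = -2.609024
  f(2.681494) = -0.444928
  x_4 = 2.681494 - (-0.444928)×(2.681494 - 2.550619)/(-0.444928 - (-2.609024))
       = 2.708402
Iteration 4:
  f(2.681494) = -0.444928
  f(2.708402) = 0.033712
  x_5 = 2.708402 - 0.033712×(2.708402 - 2.681494)/(0.033712 - (-0.444928))
       = 2.706507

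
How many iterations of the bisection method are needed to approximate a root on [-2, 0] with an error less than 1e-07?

We need (b-a)/2^n ≤ 1e-07
(0 - (-2))/2^n ≤ 1e-07
2/2^n ≤ 1e-07
2^n ≥ 20000000
n ≥ log₂(20000000) = 24.25
n ≥ 25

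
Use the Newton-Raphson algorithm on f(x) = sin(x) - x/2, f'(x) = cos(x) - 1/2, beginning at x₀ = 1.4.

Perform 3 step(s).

f(x) = sin(x) - x/2
f'(x) = cos(x) - 1/2
x₀ = 1.4

Newton-Raphson formula: x_{n+1} = x_n - f(x_n)/f'(x_n)

Iteration 1:
  f(1.400000) = 0.285450
  f'(1.400000) = -0.330033
  x_1 = 1.400000 - 0.285450/(-0.330033) = 2.264913
Iteration 2:
  f(2.264913) = -0.363838
  f'(2.264913) = -1.139707
  x_2 = 2.264913 - (-0.363838)/(-1.139707) = 1.945675
Iteration 3:
  f(1.945675) = -0.042286
  f'(1.945675) = -0.866160
  x_3 = 1.945675 - (-0.042286)/(-0.866160) = 1.896856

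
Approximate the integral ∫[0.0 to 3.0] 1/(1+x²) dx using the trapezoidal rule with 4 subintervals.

f(x) = 1/(1+x²)
a = 0.0, b = 3.0, n = 4
h = (b - a)/n = 0.750000

Trapezoidal rule: (h/2)[f(x₀) + 2f(x₁) + 2f(x₂) + ... + f(xₙ)]

x_0 = 0.0000, f(x_0) = 1.000000, coefficient = 1
x_1 = 0.7500, f(x_1) = 0.640000, coefficient = 2
x_2 = 1.5000, f(x_2) = 0.307692, coefficient = 2
x_3 = 2.2500, f(x_3) = 0.164948, coefficient = 2
x_4 = 3.0000, f(x_4) = 0.100000, coefficient = 1

I ≈ (0.750000/2) × 3.325282 = 1.246981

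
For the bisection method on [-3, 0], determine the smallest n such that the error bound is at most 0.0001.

We need (b-a)/2^n ≤ 0.0001
(0 - (-3))/2^n ≤ 0.0001
3/2^n ≤ 0.0001
2^n ≥ 30000
n ≥ log₂(30000) = 14.87
n ≥ 15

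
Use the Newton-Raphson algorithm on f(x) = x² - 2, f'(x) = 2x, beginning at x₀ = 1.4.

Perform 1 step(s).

f(x) = x² - 2
f'(x) = 2x
x₀ = 1.4

Newton-Raphson formula: x_{n+1} = x_n - f(x_n)/f'(x_n)

Iteration 1:
  f(1.400000) = -0.040000
  f'(1.400000) = 2.800000
  x_1 = 1.400000 - (-0.040000)/2.800000 = 1.414286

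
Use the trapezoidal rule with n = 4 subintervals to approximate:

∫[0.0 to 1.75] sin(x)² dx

f(x) = sin(x)²
a = 0.0, b = 1.75, n = 4
h = (b - a)/n = 0.437500

Trapezoidal rule: (h/2)[f(x₀) + 2f(x₁) + 2f(x₂) + ... + f(xₙ)]

x_0 = 0.0000, f(x_0) = 0.000000, coefficient = 1
x_1 = 0.4375, f(x_1) = 0.179502, coefficient = 2
x_2 = 0.8750, f(x_2) = 0.589123, coefficient = 2
x_3 = 1.3125, f(x_3) = 0.934754, coefficient = 2
x_4 = 1.7500, f(x_4) = 0.968228, coefficient = 1

I ≈ (0.437500/2) × 4.374985 = 0.957028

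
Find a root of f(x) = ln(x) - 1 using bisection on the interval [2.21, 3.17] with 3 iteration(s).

f(x) = ln(x) - 1
Initial interval: [2.21, 3.17]

Iteration 1:
  c_1 = (2.210000 + 3.170000)/2 = 2.690000
  f(c_1) = f(2.690000) = -0.010459
  f(a) × f(c) ≥ 0, new interval: [2.690000, 3.170000]
Iteration 2:
  c_2 = (2.690000 + 3.170000)/2 = 2.930000
  f(c_2) = f(2.930000) = 0.075002
  f(a) × f(c) < 0, new interval: [2.690000, 2.930000]
Iteration 3:
  c_3 = (2.690000 + 2.930000)/2 = 2.810000
  f(c_3) = f(2.810000) = 0.033184
  f(a) × f(c) < 0, new interval: [2.690000, 2.810000]

After 3 iteration(s), the approximation is c_3 = 2.810000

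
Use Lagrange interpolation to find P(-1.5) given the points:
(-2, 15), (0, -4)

Lagrange interpolation formula:
P(x) = Σ yᵢ × Lᵢ(x)
where Lᵢ(x) = Π_{j≠i} (x - xⱼ)/(xᵢ - xⱼ)

L_0(-1.5) = (-1.5 - 0)/(-2 - 0) = 0.750000
L_1(-1.5) = (-1.5 - (-2))/(0 - (-2)) = 0.250000

P(-1.5) = 15×L_0(-1.5) + (-4)×L_1(-1.5)
P(-1.5) = 10.250000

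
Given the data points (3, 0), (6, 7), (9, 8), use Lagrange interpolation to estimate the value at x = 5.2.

Lagrange interpolation formula:
P(x) = Σ yᵢ × Lᵢ(x)
where Lᵢ(x) = Π_{j≠i} (x - xⱼ)/(xᵢ - xⱼ)

L_0(5.2) = (5.2 - 6)/(3 - 6) × (5.2 - 9)/(3 - 9) = 0.168889
L_1(5.2) = (5.2 - 3)/(6 - 3) × (5.2 - 9)/(6 - 9) = 0.928889
L_2(5.2) = (5.2 - 3)/(9 - 3) × (5.2 - 6)/(9 - 6) = -0.097778

P(5.2) = 0×L_0(5.2) + 7×L_1(5.2) + 8×L_2(5.2)
P(5.2) = 5.720000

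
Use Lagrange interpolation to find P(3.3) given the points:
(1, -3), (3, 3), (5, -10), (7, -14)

Lagrange interpolation formula:
P(x) = Σ yᵢ × Lᵢ(x)
where Lᵢ(x) = Π_{j≠i} (x - xⱼ)/(xᵢ - xⱼ)

L_0(3.3) = (3.3 - 3)/(1 - 3) × (3.3 - 5)/(1 - 5) × (3.3 - 7)/(1 - 7) = -0.039312
L_1(3.3) = (3.3 - 1)/(3 - 1) × (3.3 - 5)/(3 - 5) × (3.3 - 7)/(3 - 7) = 0.904188
L_2(3.3) = (3.3 - 1)/(5 - 1) × (3.3 - 3)/(5 - 3) × (3.3 - 7)/(5 - 7) = 0.159562
L_3(3.3) = (3.3 - 1)/(7 - 1) × (3.3 - 3)/(7 - 3) × (3.3 - 5)/(7 - 5) = -0.024437

P(3.3) = (-3)×L_0(3.3) + 3×L_1(3.3) + (-10)×L_2(3.3) + (-14)×L_3(3.3)
P(3.3) = 1.577000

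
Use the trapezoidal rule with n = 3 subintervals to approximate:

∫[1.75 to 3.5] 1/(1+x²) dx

f(x) = 1/(1+x²)
a = 1.75, b = 3.5, n = 3
h = (b - a)/n = 0.583333

Trapezoidal rule: (h/2)[f(x₀) + 2f(x₁) + 2f(x₂) + ... + f(xₙ)]

x_0 = 1.7500, f(x_0) = 0.246154, coefficient = 1
x_1 = 2.3333, f(x_1) = 0.155172, coefficient = 2
x_2 = 2.9167, f(x_2) = 0.105186, coefficient = 2
x_3 = 3.5000, f(x_3) = 0.075472, coefficient = 1

I ≈ (0.583333/2) × 0.842343 = 0.245683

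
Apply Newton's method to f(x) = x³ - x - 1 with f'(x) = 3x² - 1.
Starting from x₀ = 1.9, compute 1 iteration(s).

f(x) = x³ - x - 1
f'(x) = 3x² - 1
x₀ = 1.9

Newton-Raphson formula: x_{n+1} = x_n - f(x_n)/f'(x_n)

Iteration 1:
  f(1.900000) = 3.959000
  f'(1.900000) = 9.830000
  x_1 = 1.900000 - 3.959000/9.830000 = 1.497253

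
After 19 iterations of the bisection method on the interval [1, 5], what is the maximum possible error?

Bisection error bound: |error| ≤ (b-a)/2^n
|error| ≤ (5 - 1)/2^19 = 4/2^19
|error| ≤ 0.0000076294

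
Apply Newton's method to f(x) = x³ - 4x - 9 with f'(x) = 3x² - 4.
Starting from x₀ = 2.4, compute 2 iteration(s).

f(x) = x³ - 4x - 9
f'(x) = 3x² - 4
x₀ = 2.4

Newton-Raphson formula: x_{n+1} = x_n - f(x_n)/f'(x_n)

Iteration 1:
  f(2.400000) = -4.776000
  f'(2.400000) = 13.280000
  x_1 = 2.400000 - (-4.776000)/13.280000 = 2.759639
Iteration 2:
  f(2.759639) = 0.977763
  f'(2.759639) = 18.846815
  x_2 = 2.759639 - 0.977763/18.846815 = 2.707759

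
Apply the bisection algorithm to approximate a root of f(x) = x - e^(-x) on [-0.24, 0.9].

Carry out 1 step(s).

f(x) = x - e^(-x)
Initial interval: [-0.24, 0.9]

Iteration 1:
  c_1 = (-0.240000 + 0.900000)/2 = 0.330000
  f(c_1) = f(0.330000) = -0.388924
  f(a) × f(c) ≥ 0, new interval: [0.330000, 0.900000]

After 1 iteration(s), the approximation is c_1 = 0.330000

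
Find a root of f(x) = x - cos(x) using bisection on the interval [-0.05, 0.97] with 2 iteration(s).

f(x) = x - cos(x)
Initial interval: [-0.05, 0.97]

Iteration 1:
  c_1 = (-0.050000 + 0.970000)/2 = 0.460000
  f(c_1) = f(0.460000) = -0.436052
  f(a) × f(c) ≥ 0, new interval: [0.460000, 0.970000]
Iteration 2:
  c_2 = (0.460000 + 0.970000)/2 = 0.715000
  f(c_2) = f(0.715000) = -0.040093
  f(a) × f(c) ≥ 0, new interval: [0.715000, 0.970000]

After 2 iteration(s), the approximation is c_2 = 0.715000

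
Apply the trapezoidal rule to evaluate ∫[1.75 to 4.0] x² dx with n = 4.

f(x) = x²
a = 1.75, b = 4.0, n = 4
h = (b - a)/n = 0.562500

Trapezoidal rule: (h/2)[f(x₀) + 2f(x₁) + 2f(x₂) + ... + f(xₙ)]

x_0 = 1.7500, f(x_0) = 3.062500, coefficient = 1
x_1 = 2.3125, f(x_1) = 5.347656, coefficient = 2
x_2 = 2.8750, f(x_2) = 8.265625, coefficient = 2
x_3 = 3.4375, f(x_3) = 11.816406, coefficient = 2
x_4 = 4.0000, f(x_4) = 16.000000, coefficient = 1

I ≈ (0.562500/2) × 69.921875 = 19.665527
Exact value: 19.546875
Error: 0.118652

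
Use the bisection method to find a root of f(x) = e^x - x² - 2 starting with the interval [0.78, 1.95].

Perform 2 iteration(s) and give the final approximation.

f(x) = e^x - x² - 2
Initial interval: [0.78, 1.95]

Iteration 1:
  c_1 = (0.780000 + 1.950000)/2 = 1.365000
  f(c_1) = f(1.365000) = 0.052498
  f(a) × f(c) < 0, new interval: [0.780000, 1.365000]
Iteration 2:
  c_2 = (0.780000 + 1.365000)/2 = 1.072500
  f(c_2) = f(1.072500) = -0.227579
  f(a) × f(c) ≥ 0, new interval: [1.072500, 1.365000]

After 2 iteration(s), the approximation is c_2 = 1.072500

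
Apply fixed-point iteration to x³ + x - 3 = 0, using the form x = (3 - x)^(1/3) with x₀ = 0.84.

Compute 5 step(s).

Equation: x³ + x - 3 = 0
Fixed-point form: x = (3 - x)^(1/3)
x₀ = 0.84

x_1 = g(0.840000) = 1.292661
x_2 = g(1.292661) = 1.195198
x_3 = g(1.195198) = 1.217521
x_4 = g(1.217521) = 1.212481
x_5 = g(1.212481) = 1.213622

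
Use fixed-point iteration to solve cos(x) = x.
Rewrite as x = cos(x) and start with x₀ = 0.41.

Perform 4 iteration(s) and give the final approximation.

Equation: cos(x) = x
Fixed-point form: x = cos(x)
x₀ = 0.41

x_1 = g(0.410000) = 0.917121
x_2 = g(0.917121) = 0.608108
x_3 = g(0.608108) = 0.820730
x_4 = g(0.820730) = 0.681687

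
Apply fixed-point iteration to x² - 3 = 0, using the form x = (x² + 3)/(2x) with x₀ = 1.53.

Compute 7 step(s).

Equation: x² - 3 = 0
Fixed-point form: x = (x² + 3)/(2x)
x₀ = 1.53

x_1 = g(1.530000) = 1.745392
x_2 = g(1.745392) = 1.732102
x_3 = g(1.732102) = 1.732051
x_4 = g(1.732051) = 1.732051
x_5 = g(1.732051) = 1.732051
x_6 = g(1.732051) = 1.732051
x_7 = g(1.732051) = 1.732051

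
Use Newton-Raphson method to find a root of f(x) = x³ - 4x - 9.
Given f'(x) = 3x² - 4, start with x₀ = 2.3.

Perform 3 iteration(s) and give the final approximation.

f(x) = x³ - 4x - 9
f'(x) = 3x² - 4
x₀ = 2.3

Newton-Raphson formula: x_{n+1} = x_n - f(x_n)/f'(x_n)

Iteration 1:
  f(2.300000) = -6.033000
  f'(2.300000) = 11.870000
  x_1 = 2.300000 - (-6.033000)/11.870000 = 2.808256
Iteration 2:
  f(2.808256) = 1.913732
  f'(2.808256) = 19.658907
  x_2 = 2.808256 - 1.913732/19.658907 = 2.710909
Iteration 3:
  f(2.710909) = 0.078914
  f'(2.710909) = 18.047087
  x_3 = 2.710909 - 0.078914/18.047087 = 2.706537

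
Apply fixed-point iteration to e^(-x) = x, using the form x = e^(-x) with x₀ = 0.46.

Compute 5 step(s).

Equation: e^(-x) = x
Fixed-point form: x = e^(-x)
x₀ = 0.46

x_1 = g(0.460000) = 0.631284
x_2 = g(0.631284) = 0.531909
x_3 = g(0.531909) = 0.587483
x_4 = g(0.587483) = 0.555724
x_5 = g(0.555724) = 0.573657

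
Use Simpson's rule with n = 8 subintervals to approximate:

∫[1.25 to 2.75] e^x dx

f(x) = e^x
a = 1.25, b = 2.75, n = 8
h = (b - a)/n = 0.187500

Simpson's rule: (h/3)[f(x₀) + 4f(x₁) + 2f(x₂) + ... + f(xₙ)]

x_0 = 1.2500, f(x_0) = 3.490343, coefficient = 1
x_1 = 1.4375, f(x_1) = 4.210157, coefficient = 4
x_2 = 1.6250, f(x_2) = 5.078419, coefficient = 2
x_3 = 1.8125, f(x_3) = 6.125743, coefficient = 4
x_4 = 2.0000, f(x_4) = 7.389056, coefficient = 2
x_5 = 2.1875, f(x_5) = 8.912903, coefficient = 4
x_6 = 2.3750, f(x_6) = 10.751013, coefficient = 2
x_7 = 2.5625, f(x_7) = 12.968197, coefficient = 4
x_8 = 2.7500, f(x_8) = 15.642632, coefficient = 1

I ≈ (0.187500/3) × 194.437952 = 12.152372
Exact value: 12.152289
Error: 0.000083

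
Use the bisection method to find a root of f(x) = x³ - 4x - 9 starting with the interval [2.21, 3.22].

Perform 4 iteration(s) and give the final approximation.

f(x) = x³ - 4x - 9
Initial interval: [2.21, 3.22]

Iteration 1:
  c_1 = (2.210000 + 3.220000)/2 = 2.715000
  f(c_1) = f(2.715000) = 0.152876
  f(a) × f(c) < 0, new interval: [2.210000, 2.715000]
Iteration 2:
  c_2 = (2.210000 + 2.715000)/2 = 2.462500
  f(c_2) = f(2.462500) = -3.917631
  f(a) × f(c) ≥ 0, new interval: [2.462500, 2.715000]
Iteration 3:
  c_3 = (2.462500 + 2.715000)/2 = 2.588750
  f(c_3) = f(2.588750) = -2.006164
  f(a) × f(c) ≥ 0, new interval: [2.588750, 2.715000]
Iteration 4:
  c_4 = (2.588750 + 2.715000)/2 = 2.651875
  f(c_4) = f(2.651875) = -0.958345
  f(a) × f(c) ≥ 0, new interval: [2.651875, 2.715000]

After 4 iteration(s), the approximation is c_4 = 2.651875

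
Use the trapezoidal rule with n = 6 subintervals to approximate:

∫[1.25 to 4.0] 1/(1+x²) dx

f(x) = 1/(1+x²)
a = 1.25, b = 4.0, n = 6
h = (b - a)/n = 0.458333

Trapezoidal rule: (h/2)[f(x₀) + 2f(x₁) + 2f(x₂) + ... + f(xₙ)]

x_0 = 1.2500, f(x_0) = 0.390244, coefficient = 1
x_1 = 1.7083, f(x_1) = 0.255206, coefficient = 2
x_2 = 2.1667, f(x_2) = 0.175610, coefficient = 2
x_3 = 2.6250, f(x_3) = 0.126733, coefficient = 2
x_4 = 3.0833, f(x_4) = 0.095175, coefficient = 2
x_5 = 3.5417, f(x_5) = 0.073837, coefficient = 2
x_6 = 4.0000, f(x_6) = 0.058824, coefficient = 1

I ≈ (0.458333/2) × 1.902188 = 0.435918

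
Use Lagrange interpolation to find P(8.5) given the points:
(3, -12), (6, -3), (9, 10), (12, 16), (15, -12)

Lagrange interpolation formula:
P(x) = Σ yᵢ × Lᵢ(x)
where Lᵢ(x) = Π_{j≠i} (x - xⱼ)/(xᵢ - xⱼ)

L_0(8.5) = (8.5 - 6)/(3 - 6) × (8.5 - 9)/(3 - 9) × (8.5 - 12)/(3 - 12) × (8.5 - 15)/(3 - 15) = -0.014628
L_1(8.5) = (8.5 - 3)/(6 - 3) × (8.5 - 9)/(6 - 9) × (8.5 - 12)/(6 - 12) × (8.5 - 15)/(6 - 15) = 0.128729
L_2(8.5) = (8.5 - 3)/(9 - 3) × (8.5 - 6)/(9 - 6) × (8.5 - 12)/(9 - 12) × (8.5 - 15)/(9 - 15) = 0.965471
L_3(8.5) = (8.5 - 3)/(12 - 3) × (8.5 - 6)/(12 - 6) × (8.5 - 9)/(12 - 9) × (8.5 - 15)/(12 - 15) = -0.091950
L_4(8.5) = (8.5 - 3)/(15 - 3) × (8.5 - 6)/(15 - 6) × (8.5 - 9)/(15 - 9) × (8.5 - 12)/(15 - 12) = 0.012378

P(8.5) = (-12)×L_0(8.5) + (-3)×L_1(8.5) + 10×L_2(8.5) + 16×L_3(8.5) + (-12)×L_4(8.5)
P(8.5) = 7.824331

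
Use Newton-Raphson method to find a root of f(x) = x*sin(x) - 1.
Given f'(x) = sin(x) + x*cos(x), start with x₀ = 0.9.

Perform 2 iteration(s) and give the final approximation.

f(x) = x*sin(x) - 1
f'(x) = sin(x) + x*cos(x)
x₀ = 0.9

Newton-Raphson formula: x_{n+1} = x_n - f(x_n)/f'(x_n)

Iteration 1:
  f(0.900000) = -0.295006
  f'(0.900000) = 1.342776
  x_1 = 0.900000 - (-0.295006)/1.342776 = 1.119698
Iteration 2:
  f(1.119698) = 0.007694
  f'(1.119698) = 1.388106
  x_2 = 1.119698 - 0.007694/1.388106 = 1.114156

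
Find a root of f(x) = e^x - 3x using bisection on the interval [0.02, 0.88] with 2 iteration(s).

f(x) = e^x - 3x
Initial interval: [0.02, 0.88]

Iteration 1:
  c_1 = (0.020000 + 0.880000)/2 = 0.450000
  f(c_1) = f(0.450000) = 0.218312
  f(a) × f(c) ≥ 0, new interval: [0.450000, 0.880000]
Iteration 2:
  c_2 = (0.450000 + 0.880000)/2 = 0.665000
  f(c_2) = f(0.665000) = -0.050509
  f(a) × f(c) < 0, new interval: [0.450000, 0.665000]

After 2 iteration(s), the approximation is c_2 = 0.665000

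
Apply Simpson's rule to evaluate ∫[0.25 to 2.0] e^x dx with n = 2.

f(x) = e^x
a = 0.25, b = 2.0, n = 2
h = (b - a)/n = 0.875000

Simpson's rule: (h/3)[f(x₀) + 4f(x₁) + 2f(x₂) + ... + f(xₙ)]

x_0 = 0.2500, f(x_0) = 1.284025, coefficient = 1
x_1 = 1.1250, f(x_1) = 3.080217, coefficient = 4
x_2 = 2.0000, f(x_2) = 7.389056, coefficient = 1

I ≈ (0.875000/3) × 20.993949 = 6.123235
Exact value: 6.105031
Error: 0.018204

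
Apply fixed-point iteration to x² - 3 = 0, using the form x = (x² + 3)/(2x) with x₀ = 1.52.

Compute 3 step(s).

Equation: x² - 3 = 0
Fixed-point form: x = (x² + 3)/(2x)
x₀ = 1.52

x_1 = g(1.520000) = 1.746842
x_2 = g(1.746842) = 1.732113
x_3 = g(1.732113) = 1.732051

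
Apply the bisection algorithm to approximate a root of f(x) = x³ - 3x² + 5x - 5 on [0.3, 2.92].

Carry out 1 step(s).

f(x) = x³ - 3x² + 5x - 5
Initial interval: [0.3, 2.92]

Iteration 1:
  c_1 = (0.300000 + 2.920000)/2 = 1.610000
  f(c_1) = f(1.610000) = -0.553019
  f(a) × f(c) ≥ 0, new interval: [1.610000, 2.920000]

After 1 iteration(s), the approximation is c_1 = 1.610000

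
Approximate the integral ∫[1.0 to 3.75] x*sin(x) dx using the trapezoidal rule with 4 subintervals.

f(x) = x*sin(x)
a = 1.0, b = 3.75, n = 4
h = (b - a)/n = 0.687500

Trapezoidal rule: (h/2)[f(x₀) + 2f(x₁) + 2f(x₂) + ... + f(xₙ)]

x_0 = 1.0000, f(x_0) = 0.841471, coefficient = 1
x_1 = 1.6875, f(x_1) = 1.676021, coefficient = 2
x_2 = 2.3750, f(x_2) = 1.647502, coefficient = 2
x_3 = 3.0625, f(x_3) = 0.241969, coefficient = 2
x_4 = 3.7500, f(x_4) = -2.143355, coefficient = 1

I ≈ (0.687500/2) × 5.829100 = 2.003753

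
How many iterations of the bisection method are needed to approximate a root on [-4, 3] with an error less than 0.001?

We need (b-a)/2^n ≤ 0.001
(3 - (-4))/2^n ≤ 0.001
7/2^n ≤ 0.001
2^n ≥ 7000
n ≥ log₂(7000) = 12.77
n ≥ 13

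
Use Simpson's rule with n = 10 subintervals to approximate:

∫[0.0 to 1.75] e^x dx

f(x) = e^x
a = 0.0, b = 1.75, n = 10
h = (b - a)/n = 0.175000

Simpson's rule: (h/3)[f(x₀) + 4f(x₁) + 2f(x₂) + ... + f(xₙ)]

x_0 = 0.0000, f(x_0) = 1.000000, coefficient = 1
x_1 = 0.1750, f(x_1) = 1.191246, coefficient = 4
x_2 = 0.3500, f(x_2) = 1.419068, coefficient = 2
x_3 = 0.5250, f(x_3) = 1.690459, coefficient = 4
x_4 = 0.7000, f(x_4) = 2.013753, coefficient = 2
x_5 = 0.8750, f(x_5) = 2.398875, coefficient = 4
x_6 = 1.0500, f(x_6) = 2.857651, coefficient = 2
x_7 = 1.2250, f(x_7) = 3.404166, coefficient = 4
x_8 = 1.4000, f(x_8) = 4.055200, coefficient = 2
x_9 = 1.5750, f(x_9) = 4.830742, coefficient = 4
x_10 = 1.7500, f(x_10) = 5.754603, coefficient = 1

I ≈ (0.175000/3) × 81.507898 = 4.754627
Exact value: 4.754603
Error: 0.000025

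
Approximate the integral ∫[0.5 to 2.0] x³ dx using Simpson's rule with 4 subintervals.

f(x) = x³
a = 0.5, b = 2.0, n = 4
h = (b - a)/n = 0.375000

Simpson's rule: (h/3)[f(x₀) + 4f(x₁) + 2f(x₂) + ... + f(xₙ)]

x_0 = 0.5000, f(x_0) = 0.125000, coefficient = 1
x_1 = 0.8750, f(x_1) = 0.669922, coefficient = 4
x_2 = 1.2500, f(x_2) = 1.953125, coefficient = 2
x_3 = 1.6250, f(x_3) = 4.291016, coefficient = 4
x_4 = 2.0000, f(x_4) = 8.000000, coefficient = 1

I ≈ (0.375000/3) × 31.875000 = 3.984375
Exact value: 3.984375
Error: 0.000000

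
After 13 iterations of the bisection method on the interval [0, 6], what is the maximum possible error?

Bisection error bound: |error| ≤ (b-a)/2^n
|error| ≤ (6 - 0)/2^13 = 6/2^13
|error| ≤ 0.0007324219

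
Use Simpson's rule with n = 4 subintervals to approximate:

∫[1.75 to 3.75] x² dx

f(x) = x²
a = 1.75, b = 3.75, n = 4
h = (b - a)/n = 0.500000

Simpson's rule: (h/3)[f(x₀) + 4f(x₁) + 2f(x₂) + ... + f(xₙ)]

x_0 = 1.7500, f(x_0) = 3.062500, coefficient = 1
x_1 = 2.2500, f(x_1) = 5.062500, coefficient = 4
x_2 = 2.7500, f(x_2) = 7.562500, coefficient = 2
x_3 = 3.2500, f(x_3) = 10.562500, coefficient = 4
x_4 = 3.7500, f(x_4) = 14.062500, coefficient = 1

I ≈ (0.500000/3) × 94.750000 = 15.791667
Exact value: 15.791667
Error: 0.000000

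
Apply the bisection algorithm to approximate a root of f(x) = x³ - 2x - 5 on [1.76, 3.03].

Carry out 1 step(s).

f(x) = x³ - 2x - 5
Initial interval: [1.76, 3.03]

Iteration 1:
  c_1 = (1.760000 + 3.030000)/2 = 2.395000
  f(c_1) = f(2.395000) = 3.947780
  f(a) × f(c) < 0, new interval: [1.760000, 2.395000]

After 1 iteration(s), the approximation is c_1 = 2.395000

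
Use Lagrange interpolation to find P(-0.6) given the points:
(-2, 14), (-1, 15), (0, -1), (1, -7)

Lagrange interpolation formula:
P(x) = Σ yᵢ × Lᵢ(x)
where Lᵢ(x) = Π_{j≠i} (x - xⱼ)/(xᵢ - xⱼ)

L_0(-0.6) = (-0.6 - (-1))/(-2 - (-1)) × (-0.6 - 0)/(-2 - 0) × (-0.6 - 1)/(-2 - 1) = -0.064000
L_1(-0.6) = (-0.6 - (-2))/(-1 - (-2)) × (-0.6 - 0)/(-1 - 0) × (-0.6 - 1)/(-1 - 1) = 0.672000
L_2(-0.6) = (-0.6 - (-2))/(0 - (-2)) × (-0.6 - (-1))/(0 - (-1)) × (-0.6 - 1)/(0 - 1) = 0.448000
L_3(-0.6) = (-0.6 - (-2))/(1 - (-2)) × (-0.6 - (-1))/(1 - (-1)) × (-0.6 - 0)/(1 - 0) = -0.056000

P(-0.6) = 14×L_0(-0.6) + 15×L_1(-0.6) + (-1)×L_2(-0.6) + (-7)×L_3(-0.6)
P(-0.6) = 9.128000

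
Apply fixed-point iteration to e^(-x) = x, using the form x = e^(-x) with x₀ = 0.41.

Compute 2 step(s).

Equation: e^(-x) = x
Fixed-point form: x = e^(-x)
x₀ = 0.41

x_1 = g(0.410000) = 0.663650
x_2 = g(0.663650) = 0.514968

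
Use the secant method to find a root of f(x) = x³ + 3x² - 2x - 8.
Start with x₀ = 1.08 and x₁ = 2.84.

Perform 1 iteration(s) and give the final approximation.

f(x) = x³ + 3x² - 2x - 8
x₀ = 1.08, x₁ = 2.84

Secant formula: x_{n+1} = x_n - f(x_n)(x_n - x_{n-1})/(f(x_n) - f(x_{n-1}))

Iteration 1:
  f(1.080000) = -5.401088
  f(2.840000) = 33.423104
  x_2 = 2.840000 - 33.423104×(2.840000 - 1.080000)/(33.423104 - (-5.401088))
       = 1.324845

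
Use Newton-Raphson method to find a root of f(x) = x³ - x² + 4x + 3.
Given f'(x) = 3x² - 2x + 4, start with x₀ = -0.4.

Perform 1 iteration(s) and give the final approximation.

f(x) = x³ - x² + 4x + 3
f'(x) = 3x² - 2x + 4
x₀ = -0.4

Newton-Raphson formula: x_{n+1} = x_n - f(x_n)/f'(x_n)

Iteration 1:
  f(-0.400000) = 1.176000
  f'(-0.400000) = 5.280000
  x_1 = -0.400000 - 1.176000/5.280000 = -0.622727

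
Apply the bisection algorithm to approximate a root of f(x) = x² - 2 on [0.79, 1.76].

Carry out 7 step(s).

f(x) = x² - 2
Initial interval: [0.79, 1.76]

Iteration 1:
  c_1 = (0.790000 + 1.760000)/2 = 1.275000
  f(c_1) = f(1.275000) = -0.374375
  f(a) × f(c) ≥ 0, new interval: [1.275000, 1.760000]
Iteration 2:
  c_2 = (1.275000 + 1.760000)/2 = 1.517500
  f(c_2) = f(1.517500) = 0.302806
  f(a) × f(c) < 0, new interval: [1.275000, 1.517500]
Iteration 3:
  c_3 = (1.275000 + 1.517500)/2 = 1.396250
  f(c_3) = f(1.396250) = -0.050486
  f(a) × f(c) ≥ 0, new interval: [1.396250, 1.517500]
Iteration 4:
  c_4 = (1.396250 + 1.517500)/2 = 1.456875
  f(c_4) = f(1.456875) = 0.122485
  f(a) × f(c) < 0, new interval: [1.396250, 1.456875]
Iteration 5:
  c_5 = (1.396250 + 1.456875)/2 = 1.426563
  f(c_5) = f(1.426563) = 0.035081
  f(a) × f(c) < 0, new interval: [1.396250, 1.426563]
Iteration 6:
  c_6 = (1.396250 + 1.426563)/2 = 1.411406
  f(c_6) = f(1.411406) = -0.007932
  f(a) × f(c) ≥ 0, new interval: [1.411406, 1.426563]
Iteration 7:
  c_7 = (1.411406 + 1.426563)/2 = 1.418984
  f(c_7) = f(1.418984) = 0.013517
  f(a) × f(c) < 0, new interval: [1.411406, 1.418984]

After 7 iteration(s), the approximation is c_7 = 1.418984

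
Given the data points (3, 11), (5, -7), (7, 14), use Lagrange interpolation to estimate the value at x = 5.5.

Lagrange interpolation formula:
P(x) = Σ yᵢ × Lᵢ(x)
where Lᵢ(x) = Π_{j≠i} (x - xⱼ)/(xᵢ - xⱼ)

L_0(5.5) = (5.5 - 5)/(3 - 5) × (5.5 - 7)/(3 - 7) = -0.093750
L_1(5.5) = (5.5 - 3)/(5 - 3) × (5.5 - 7)/(5 - 7) = 0.937500
L_2(5.5) = (5.5 - 3)/(7 - 3) × (5.5 - 5)/(7 - 5) = 0.156250

P(5.5) = 11×L_0(5.5) + (-7)×L_1(5.5) + 14×L_2(5.5)
P(5.5) = -5.406250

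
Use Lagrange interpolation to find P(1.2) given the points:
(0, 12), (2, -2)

Lagrange interpolation formula:
P(x) = Σ yᵢ × Lᵢ(x)
where Lᵢ(x) = Π_{j≠i} (x - xⱼ)/(xᵢ - xⱼ)

L_0(1.2) = (1.2 - 2)/(0 - 2) = 0.400000
L_1(1.2) = (1.2 - 0)/(2 - 0) = 0.600000

P(1.2) = 12×L_0(1.2) + (-2)×L_1(1.2)
P(1.2) = 3.600000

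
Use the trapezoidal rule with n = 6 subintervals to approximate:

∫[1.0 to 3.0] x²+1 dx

f(x) = x²+1
a = 1.0, b = 3.0, n = 6
h = (b - a)/n = 0.333333

Trapezoidal rule: (h/2)[f(x₀) + 2f(x₁) + 2f(x₂) + ... + f(xₙ)]

x_0 = 1.0000, f(x_0) = 2.000000, coefficient = 1
x_1 = 1.3333, f(x_1) = 2.777778, coefficient = 2
x_2 = 1.6667, f(x_2) = 3.777778, coefficient = 2
x_3 = 2.0000, f(x_3) = 5.000000, coefficient = 2
x_4 = 2.3333, f(x_4) = 6.444444, coefficient = 2
x_5 = 2.6667, f(x_5) = 8.111111, coefficient = 2
x_6 = 3.0000, f(x_6) = 10.000000, coefficient = 1

I ≈ (0.333333/2) × 64.222222 = 10.703704
Exact value: 10.666667
Error: 0.037037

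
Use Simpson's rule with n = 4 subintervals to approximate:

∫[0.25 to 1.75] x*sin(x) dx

f(x) = x*sin(x)
a = 0.25, b = 1.75, n = 4
h = (b - a)/n = 0.375000

Simpson's rule: (h/3)[f(x₀) + 4f(x₁) + 2f(x₂) + ... + f(xₙ)]

x_0 = 0.2500, f(x_0) = 0.061851, coefficient = 1
x_1 = 0.6250, f(x_1) = 0.365686, coefficient = 4
x_2 = 1.0000, f(x_2) = 0.841471, coefficient = 2
x_3 = 1.3750, f(x_3) = 1.348728, coefficient = 4
x_4 = 1.7500, f(x_4) = 1.721975, coefficient = 1

I ≈ (0.375000/3) × 10.324423 = 1.290553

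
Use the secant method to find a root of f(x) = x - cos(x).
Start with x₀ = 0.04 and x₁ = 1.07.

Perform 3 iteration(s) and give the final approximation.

f(x) = x - cos(x)
x₀ = 0.04, x₁ = 1.07

Secant formula: x_{n+1} = x_n - f(x_n)(x_n - x_{n-1})/(f(x_n) - f(x_{n-1}))

Iteration 1:
  f(0.040000) = -0.959200
  f(1.070000) = 0.589876
  x_2 = 1.070000 - 0.589876×(1.070000 - 0.040000)/(0.589876 - (-0.959200))
       = 0.677784
Iteration 2:
  f(1.070000) = 0.589876
  f(0.677784) = -0.101180
  x_3 = 0.677784 - (-0.101180)×(0.677784 - 1.070000)/(-0.101180 - 0.589876)
       = 0.735210
Iteration 3:
  f(0.677784) = -0.101180
  f(0.735210) = -0.006480
  x_4 = 0.735210 - (-0.006480)×(0.735210 - 0.677784)/(-0.006480 - (-0.101180))
       = 0.739139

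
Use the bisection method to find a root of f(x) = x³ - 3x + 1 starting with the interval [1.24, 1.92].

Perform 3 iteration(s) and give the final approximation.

f(x) = x³ - 3x + 1
Initial interval: [1.24, 1.92]

Iteration 1:
  c_1 = (1.240000 + 1.920000)/2 = 1.580000
  f(c_1) = f(1.580000) = 0.204312
  f(a) × f(c) < 0, new interval: [1.240000, 1.580000]
Iteration 2:
  c_2 = (1.240000 + 1.580000)/2 = 1.410000
  f(c_2) = f(1.410000) = -0.426779
  f(a) × f(c) ≥ 0, new interval: [1.410000, 1.580000]
Iteration 3:
  c_3 = (1.410000 + 1.580000)/2 = 1.495000
  f(c_3) = f(1.495000) = -0.143638
  f(a) × f(c) ≥ 0, new interval: [1.495000, 1.580000]

After 3 iteration(s), the approximation is c_3 = 1.495000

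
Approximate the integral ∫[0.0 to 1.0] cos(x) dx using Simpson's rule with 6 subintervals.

f(x) = cos(x)
a = 0.0, b = 1.0, n = 6
h = (b - a)/n = 0.166667

Simpson's rule: (h/3)[f(x₀) + 4f(x₁) + 2f(x₂) + ... + f(xₙ)]

x_0 = 0.0000, f(x_0) = 1.000000, coefficient = 1
x_1 = 0.1667, f(x_1) = 0.986143, coefficient = 4
x_2 = 0.3333, f(x_2) = 0.944957, coefficient = 2
x_3 = 0.5000, f(x_3) = 0.877583, coefficient = 4
x_4 = 0.6667, f(x_4) = 0.785887, coefficient = 2
x_5 = 0.8333, f(x_5) = 0.672412, coefficient = 4
x_6 = 1.0000, f(x_6) = 0.540302, coefficient = 1

I ≈ (0.166667/3) × 15.146543 = 0.841475
Exact value: 0.841471
Error: 0.000004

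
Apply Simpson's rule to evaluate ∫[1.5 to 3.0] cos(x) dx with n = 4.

f(x) = cos(x)
a = 1.5, b = 3.0, n = 4
h = (b - a)/n = 0.375000

Simpson's rule: (h/3)[f(x₀) + 4f(x₁) + 2f(x₂) + ... + f(xₙ)]

x_0 = 1.5000, f(x_0) = 0.070737, coefficient = 1
x_1 = 1.8750, f(x_1) = -0.299534, coefficient = 4
x_2 = 2.2500, f(x_2) = -0.628174, coefficient = 2
x_3 = 2.6250, f(x_3) = -0.869507, coefficient = 4
x_4 = 3.0000, f(x_4) = -0.989992, coefficient = 1

I ≈ (0.375000/3) × -6.851765 = -0.856471
Exact value: -0.856375
Error: 0.000096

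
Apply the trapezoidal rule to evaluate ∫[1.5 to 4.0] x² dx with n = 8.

f(x) = x²
a = 1.5, b = 4.0, n = 8
h = (b - a)/n = 0.312500

Trapezoidal rule: (h/2)[f(x₀) + 2f(x₁) + 2f(x₂) + ... + f(xₙ)]

x_0 = 1.5000, f(x_0) = 2.250000, coefficient = 1
x_1 = 1.8125, f(x_1) = 3.285156, coefficient = 2
x_2 = 2.1250, f(x_2) = 4.515625, coefficient = 2
x_3 = 2.4375, f(x_3) = 5.941406, coefficient = 2
x_4 = 2.7500, f(x_4) = 7.562500, coefficient = 2
x_5 = 3.0625, f(x_5) = 9.378906, coefficient = 2
x_6 = 3.3750, f(x_6) = 11.390625, coefficient = 2
x_7 = 3.6875, f(x_7) = 13.597656, coefficient = 2
x_8 = 4.0000, f(x_8) = 16.000000, coefficient = 1

I ≈ (0.312500/2) × 129.593750 = 20.249023
Exact value: 20.208333
Error: 0.040690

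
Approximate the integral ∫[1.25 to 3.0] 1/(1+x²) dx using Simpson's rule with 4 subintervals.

f(x) = 1/(1+x²)
a = 1.25, b = 3.0, n = 4
h = (b - a)/n = 0.437500

Simpson's rule: (h/3)[f(x₀) + 4f(x₁) + 2f(x₂) + ... + f(xₙ)]

x_0 = 1.2500, f(x_0) = 0.390244, coefficient = 1
x_1 = 1.6875, f(x_1) = 0.259898, coefficient = 4
x_2 = 2.1250, f(x_2) = 0.181303, coefficient = 2
x_3 = 2.5625, f(x_3) = 0.132163, coefficient = 4
x_4 = 3.0000, f(x_4) = 0.100000, coefficient = 1

I ≈ (0.437500/3) × 2.421097 = 0.353077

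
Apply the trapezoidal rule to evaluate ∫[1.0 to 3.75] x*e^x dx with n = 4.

f(x) = x*e^x
a = 1.0, b = 3.75, n = 4
h = (b - a)/n = 0.687500

Trapezoidal rule: (h/2)[f(x₀) + 2f(x₁) + 2f(x₂) + ... + f(xₙ)]

x_0 = 1.0000, f(x_0) = 2.718282, coefficient = 1
x_1 = 1.6875, f(x_1) = 9.122539, coefficient = 2
x_2 = 2.3750, f(x_2) = 25.533656, coefficient = 2
x_3 = 3.0625, f(x_3) = 65.479137, coefficient = 2
x_4 = 3.7500, f(x_4) = 159.454058, coefficient = 1

I ≈ (0.687500/2) × 362.443004 = 124.589783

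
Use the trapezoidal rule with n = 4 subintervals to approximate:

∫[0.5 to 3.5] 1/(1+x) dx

f(x) = 1/(1+x)
a = 0.5, b = 3.5, n = 4
h = (b - a)/n = 0.750000

Trapezoidal rule: (h/2)[f(x₀) + 2f(x₁) + 2f(x₂) + ... + f(xₙ)]

x_0 = 0.5000, f(x_0) = 0.666667, coefficient = 1
x_1 = 1.2500, f(x_1) = 0.444444, coefficient = 2
x_2 = 2.0000, f(x_2) = 0.333333, coefficient = 2
x_3 = 2.7500, f(x_3) = 0.266667, coefficient = 2
x_4 = 3.5000, f(x_4) = 0.222222, coefficient = 1

I ≈ (0.750000/2) × 2.977778 = 1.116667
Exact value: 1.098612
Error: 0.018054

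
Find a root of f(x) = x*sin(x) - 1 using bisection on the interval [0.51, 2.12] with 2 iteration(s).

f(x) = x*sin(x) - 1
Initial interval: [0.51, 2.12]

Iteration 1:
  c_1 = (0.510000 + 2.120000)/2 = 1.315000
  f(c_1) = f(1.315000) = 0.272213
  f(a) × f(c) < 0, new interval: [0.510000, 1.315000]
Iteration 2:
  c_2 = (0.510000 + 1.315000)/2 = 0.912500
  f(c_2) = f(0.912500) = -0.278180
  f(a) × f(c) ≥ 0, new interval: [0.912500, 1.315000]

After 2 iteration(s), the approximation is c_2 = 0.912500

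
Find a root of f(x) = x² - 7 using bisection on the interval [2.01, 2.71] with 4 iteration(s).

f(x) = x² - 7
Initial interval: [2.01, 2.71]

Iteration 1:
  c_1 = (2.010000 + 2.710000)/2 = 2.360000
  f(c_1) = f(2.360000) = -1.430400
  f(a) × f(c) ≥ 0, new interval: [2.360000, 2.710000]
Iteration 2:
  c_2 = (2.360000 + 2.710000)/2 = 2.535000
  f(c_2) = f(2.535000) = -0.573775
  f(a) × f(c) ≥ 0, new interval: [2.535000, 2.710000]
Iteration 3:
  c_3 = (2.535000 + 2.710000)/2 = 2.622500
  f(c_3) = f(2.622500) = -0.122494
  f(a) × f(c) ≥ 0, new interval: [2.622500, 2.710000]
Iteration 4:
  c_4 = (2.622500 + 2.710000)/2 = 2.666250
  f(c_4) = f(2.666250) = 0.108889
  f(a) × f(c) < 0, new interval: [2.622500, 2.666250]

After 4 iteration(s), the approximation is c_4 = 2.666250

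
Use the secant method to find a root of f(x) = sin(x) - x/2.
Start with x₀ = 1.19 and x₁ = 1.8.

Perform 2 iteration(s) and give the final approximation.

f(x) = sin(x) - x/2
x₀ = 1.19, x₁ = 1.8

Secant formula: x_{n+1} = x_n - f(x_n)(x_n - x_{n-1})/(f(x_n) - f(x_{n-1}))

Iteration 1:
  f(1.190000) = 0.333369
  f(1.800000) = 0.073848
  x_2 = 1.800000 - 0.073848×(1.800000 - 1.190000)/(0.073848 - 0.333369)
       = 1.973577
Iteration 2:
  f(1.800000) = 0.073848
  f(1.973577) = -0.066814
  x_3 = 1.973577 - (-0.066814)×(1.973577 - 1.800000)/(-0.066814 - 0.073848)
       = 1.891128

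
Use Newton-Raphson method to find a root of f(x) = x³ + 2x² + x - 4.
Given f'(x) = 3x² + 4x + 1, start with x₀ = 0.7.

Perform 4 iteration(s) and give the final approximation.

f(x) = x³ + 2x² + x - 4
f'(x) = 3x² + 4x + 1
x₀ = 0.7

Newton-Raphson formula: x_{n+1} = x_n - f(x_n)/f'(x_n)

Iteration 1:
  f(0.700000) = -1.977000
  f'(0.700000) = 5.270000
  x_1 = 0.700000 - (-1.977000)/5.270000 = 1.075142
Iteration 2:
  f(1.075142) = 0.629795
  f'(1.075142) = 8.768362
  x_2 = 1.075142 - 0.629795/8.768362 = 1.003317
Iteration 3:
  f(1.003317) = 0.026587
  f'(1.003317) = 8.033198
  x_3 = 1.003317 - 0.026587/8.033198 = 1.000007
Iteration 4:
  f(1.000007) = 0.000055
  f'(1.000007) = 8.000069
  x_4 = 1.000007 - 0.000055/8.000069 = 1.000000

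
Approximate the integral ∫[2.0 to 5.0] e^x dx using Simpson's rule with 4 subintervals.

f(x) = e^x
a = 2.0, b = 5.0, n = 4
h = (b - a)/n = 0.750000

Simpson's rule: (h/3)[f(x₀) + 4f(x₁) + 2f(x₂) + ... + f(xₙ)]

x_0 = 2.0000, f(x_0) = 7.389056, coefficient = 1
x_1 = 2.7500, f(x_1) = 15.642632, coefficient = 4
x_2 = 3.5000, f(x_2) = 33.115452, coefficient = 2
x_3 = 4.2500, f(x_3) = 70.105412, coefficient = 4
x_4 = 5.0000, f(x_4) = 148.413159, coefficient = 1

I ≈ (0.750000/3) × 565.025296 = 141.256324
Exact value: 141.024103
Error: 0.232221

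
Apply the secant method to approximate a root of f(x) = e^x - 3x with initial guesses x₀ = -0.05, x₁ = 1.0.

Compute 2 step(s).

f(x) = e^x - 3x
x₀ = -0.05, x₁ = 1.0

Secant formula: x_{n+1} = x_n - f(x_n)(x_n - x_{n-1})/(f(x_n) - f(x_{n-1}))

Iteration 1:
  f(-0.050000) = 1.101229
  f(1.000000) = -0.281718
  x_2 = 1.000000 - (-0.281718)×(1.000000 - (-0.050000))/(-0.281718 - 1.101229)
       = 0.786106
Iteration 2:
  f(1.000000) = -0.281718
  f(0.786106) = -0.163485
  x_3 = 0.786106 - (-0.163485)×(0.786106 - 1.000000)/(-0.163485 - (-0.281718))
       = 0.490348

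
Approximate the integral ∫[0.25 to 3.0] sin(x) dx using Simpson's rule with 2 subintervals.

f(x) = sin(x)
a = 0.25, b = 3.0, n = 2
h = (b - a)/n = 1.375000

Simpson's rule: (h/3)[f(x₀) + 4f(x₁) + 2f(x₂) + ... + f(xₙ)]

x_0 = 0.2500, f(x_0) = 0.247404, coefficient = 1
x_1 = 1.6250, f(x_1) = 0.998531, coefficient = 4
x_2 = 3.0000, f(x_2) = 0.141120, coefficient = 1

I ≈ (1.375000/3) × 4.382649 = 2.008714
Exact value: 1.958905
Error: 0.049809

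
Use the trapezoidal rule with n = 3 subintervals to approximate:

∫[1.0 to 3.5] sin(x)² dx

f(x) = sin(x)²
a = 1.0, b = 3.5, n = 3
h = (b - a)/n = 0.833333

Trapezoidal rule: (h/2)[f(x₀) + 2f(x₁) + 2f(x₂) + ... + f(xₙ)]

x_0 = 1.0000, f(x_0) = 0.708073, coefficient = 1
x_1 = 1.8333, f(x_1) = 0.932643, coefficient = 2
x_2 = 2.6667, f(x_2) = 0.209098, coefficient = 2
x_3 = 3.5000, f(x_3) = 0.123049, coefficient = 1

I ≈ (0.833333/2) × 3.114606 = 1.297752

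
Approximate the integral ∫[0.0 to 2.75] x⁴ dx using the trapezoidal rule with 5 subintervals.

f(x) = x⁴
a = 0.0, b = 2.75, n = 5
h = (b - a)/n = 0.550000

Trapezoidal rule: (h/2)[f(x₀) + 2f(x₁) + 2f(x₂) + ... + f(xₙ)]

x_0 = 0.0000, f(x_0) = 0.000000, coefficient = 1
x_1 = 0.5500, f(x_1) = 0.091506, coefficient = 2
x_2 = 1.1000, f(x_2) = 1.464100, coefficient = 2
x_3 = 1.6500, f(x_3) = 7.412006, coefficient = 2
x_4 = 2.2000, f(x_4) = 23.425600, coefficient = 2
x_5 = 2.7500, f(x_5) = 57.191406, coefficient = 1

I ≈ (0.550000/2) × 121.977831 = 33.543904
Exact value: 31.455273
Error: 2.088630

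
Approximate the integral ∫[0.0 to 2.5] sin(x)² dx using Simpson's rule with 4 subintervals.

f(x) = sin(x)²
a = 0.0, b = 2.5, n = 4
h = (b - a)/n = 0.625000

Simpson's rule: (h/3)[f(x₀) + 4f(x₁) + 2f(x₂) + ... + f(xₙ)]

x_0 = 0.0000, f(x_0) = 0.000000, coefficient = 1
x_1 = 0.6250, f(x_1) = 0.342339, coefficient = 4
x_2 = 1.2500, f(x_2) = 0.900572, coefficient = 2
x_3 = 1.8750, f(x_3) = 0.910280, coefficient = 4
x_4 = 2.5000, f(x_4) = 0.358169, coefficient = 1

I ≈ (0.625000/3) × 7.169787 = 1.493706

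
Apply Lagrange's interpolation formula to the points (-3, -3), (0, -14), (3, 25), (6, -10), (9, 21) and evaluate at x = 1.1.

Lagrange interpolation formula:
P(x) = Σ yᵢ × Lᵢ(x)
where Lᵢ(x) = Π_{j≠i} (x - xⱼ)/(xᵢ - xⱼ)

L_0(1.1) = (1.1 - 0)/(-3 - 0) × (1.1 - 3)/(-3 - 3) × (1.1 - 6)/(-3 - 6) × (1.1 - 9)/(-3 - 9) = -0.041617
L_1(1.1) = (1.1 - (-3))/(0 - (-3)) × (1.1 - 3)/(0 - 3) × (1.1 - 6)/(0 - 6) × (1.1 - 9)/(0 - 9) = 0.620475
L_2(1.1) = (1.1 - (-3))/(3 - (-3)) × (1.1 - 0)/(3 - 0) × (1.1 - 6)/(3 - 6) × (1.1 - 9)/(3 - 9) = 0.538834
L_3(1.1) = (1.1 - (-3))/(6 - (-3)) × (1.1 - 0)/(6 - 0) × (1.1 - 3)/(6 - 3) × (1.1 - 9)/(6 - 9) = -0.139290
L_4(1.1) = (1.1 - (-3))/(9 - (-3)) × (1.1 - 0)/(9 - 0) × (1.1 - 3)/(9 - 3) × (1.1 - 6)/(9 - 6) = 0.021599

P(1.1) = (-3)×L_0(1.1) + (-14)×L_1(1.1) + 25×L_2(1.1) + (-10)×L_3(1.1) + 21×L_4(1.1)
P(1.1) = 6.755520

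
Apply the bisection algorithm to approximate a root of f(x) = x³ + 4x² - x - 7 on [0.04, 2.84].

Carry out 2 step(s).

f(x) = x³ + 4x² - x - 7
Initial interval: [0.04, 2.84]

Iteration 1:
  c_1 = (0.040000 + 2.840000)/2 = 1.440000
  f(c_1) = f(1.440000) = 2.840384
  f(a) × f(c) < 0, new interval: [0.040000, 1.440000]
Iteration 2:
  c_2 = (0.040000 + 1.440000)/2 = 0.740000
  f(c_2) = f(0.740000) = -5.144376
  f(a) × f(c) ≥ 0, new interval: [0.740000, 1.440000]

After 2 iteration(s), the approximation is c_2 = 0.740000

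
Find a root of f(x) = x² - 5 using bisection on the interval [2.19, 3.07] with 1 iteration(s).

f(x) = x² - 5
Initial interval: [2.19, 3.07]

Iteration 1:
  c_1 = (2.190000 + 3.070000)/2 = 2.630000
  f(c_1) = f(2.630000) = 1.916900
  f(a) × f(c) < 0, new interval: [2.190000, 2.630000]

After 1 iteration(s), the approximation is c_1 = 2.630000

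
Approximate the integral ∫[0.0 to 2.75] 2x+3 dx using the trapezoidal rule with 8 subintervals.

f(x) = 2x+3
a = 0.0, b = 2.75, n = 8
h = (b - a)/n = 0.343750

Trapezoidal rule: (h/2)[f(x₀) + 2f(x₁) + 2f(x₂) + ... + f(xₙ)]

x_0 = 0.0000, f(x_0) = 3.000000, coefficient = 1
x_1 = 0.3438, f(x_1) = 3.687500, coefficient = 2
x_2 = 0.6875, f(x_2) = 4.375000, coefficient = 2
x_3 = 1.0312, f(x_3) = 5.062500, coefficient = 2
x_4 = 1.3750, f(x_4) = 5.750000, coefficient = 2
x_5 = 1.7188, f(x_5) = 6.437500, coefficient = 2
x_6 = 2.0625, f(x_6) = 7.125000, coefficient = 2
x_7 = 2.4062, f(x_7) = 7.812500, coefficient = 2
x_8 = 2.7500, f(x_8) = 8.500000, coefficient = 1

I ≈ (0.343750/2) × 92.000000 = 15.812500
Exact value: 15.812500
Error: 0.000000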